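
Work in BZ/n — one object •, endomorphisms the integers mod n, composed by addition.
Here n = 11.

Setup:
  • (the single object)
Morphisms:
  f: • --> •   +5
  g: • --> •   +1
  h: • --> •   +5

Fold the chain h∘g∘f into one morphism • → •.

Answer: +0

Work:
  0 +5≡5 +1≡6 +5≡0  (mod 11)
result: +0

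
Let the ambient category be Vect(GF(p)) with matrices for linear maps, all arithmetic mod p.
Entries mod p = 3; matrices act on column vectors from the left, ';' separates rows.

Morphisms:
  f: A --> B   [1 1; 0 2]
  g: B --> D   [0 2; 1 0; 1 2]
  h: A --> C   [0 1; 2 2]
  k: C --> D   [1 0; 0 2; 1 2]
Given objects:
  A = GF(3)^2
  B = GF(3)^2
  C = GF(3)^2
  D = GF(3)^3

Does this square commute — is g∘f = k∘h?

Answer: COMMUTES

Work:
1) trace f;g:
  e0=[1,0] f-->[1,0] g-->[0,1,1]
  e1=[0,1] f-->[1,2] g-->[1,1,2]
  composite₁ = [0 1; 1 1; 1 2]
2) trace h;k:
  e0=[1,0] h-->[0,2] k-->[0,1,1]
  e1=[0,1] h-->[1,2] k-->[1,1,2]
  composite₂ = [0 1; 1 1; 1 2]
Equal? equal; square commutes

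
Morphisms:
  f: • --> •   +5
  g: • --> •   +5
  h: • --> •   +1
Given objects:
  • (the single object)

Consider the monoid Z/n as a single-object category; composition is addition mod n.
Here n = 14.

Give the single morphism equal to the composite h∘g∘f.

Answer: +11

Derivation:
  0 +5≡5 +5≡10 +1≡11  (mod 14)
result: +11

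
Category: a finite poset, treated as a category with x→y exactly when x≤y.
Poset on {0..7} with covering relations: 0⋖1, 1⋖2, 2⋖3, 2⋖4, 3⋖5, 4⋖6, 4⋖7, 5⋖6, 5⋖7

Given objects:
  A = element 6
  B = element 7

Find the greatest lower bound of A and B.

Answer: NO MEET EXISTS

Trace:
{x : x⊑A ∧ x⊑B} = {0,1,2,3,4,5}  (A=6, B=7)
  maximal lower bounds 4 and 5 are incomparable: neither 4⊑5 nor 5⊑4
→ no greatest lower bound exists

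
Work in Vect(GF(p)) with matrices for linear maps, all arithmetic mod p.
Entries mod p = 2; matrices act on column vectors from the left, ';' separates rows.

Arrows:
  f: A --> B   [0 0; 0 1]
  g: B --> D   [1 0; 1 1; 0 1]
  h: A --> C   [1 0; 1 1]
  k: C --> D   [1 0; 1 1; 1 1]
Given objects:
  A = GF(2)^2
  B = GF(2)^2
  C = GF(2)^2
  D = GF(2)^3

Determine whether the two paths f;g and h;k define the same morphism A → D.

Answer: DOES NOT COMMUTE

Derivation:
Path 1 = f;g:
  e0=⟨1,0⟩ f-->⟨0,0⟩ g-->⟨0,0,0⟩
  e1=⟨0,1⟩ f-->⟨0,1⟩ g-->⟨0,1,1⟩
  result₁ = [0 0; 0 1; 0 1]
Path 2 = h;k:
  e0=⟨1,0⟩ h-->⟨1,1⟩ k-->⟨1,0,0⟩
  e1=⟨0,1⟩ h-->⟨0,1⟩ k-->⟨0,1,1⟩
  result₂ = [1 0; 0 1; 0 1]
Equal? distinct morphisms ✗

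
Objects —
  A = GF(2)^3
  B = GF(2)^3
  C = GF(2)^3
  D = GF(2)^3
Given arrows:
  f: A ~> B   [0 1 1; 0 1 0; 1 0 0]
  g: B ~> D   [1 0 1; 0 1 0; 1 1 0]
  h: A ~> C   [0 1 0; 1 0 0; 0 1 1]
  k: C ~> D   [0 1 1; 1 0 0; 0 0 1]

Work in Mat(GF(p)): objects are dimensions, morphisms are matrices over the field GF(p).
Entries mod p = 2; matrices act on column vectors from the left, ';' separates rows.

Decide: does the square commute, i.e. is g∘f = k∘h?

Answer: DOES NOT COMMUTE

Derivation:
Path 1 = f;g:
  e0=[1,0,0] f~>[0,0,1] g~>[1,0,0]
  e1=[0,1,0] f~>[1,1,0] g~>[1,1,0]
  e2=[0,0,1] f~>[1,0,0] g~>[1,0,1]
  ⟦path⟧₁ = [1 1 1; 0 1 0; 0 0 1]
Path 2 = h;k:
  e0=[1,0,0] h~>[0,1,0] k~>[1,0,0]
  e1=[0,1,0] h~>[1,0,1] k~>[1,1,1]
  e2=[0,0,1] h~>[0,0,1] k~>[1,0,1]
  ⟦path⟧₂ = [1 1 1; 0 1 0; 0 1 1]
Equal? NO — does not commute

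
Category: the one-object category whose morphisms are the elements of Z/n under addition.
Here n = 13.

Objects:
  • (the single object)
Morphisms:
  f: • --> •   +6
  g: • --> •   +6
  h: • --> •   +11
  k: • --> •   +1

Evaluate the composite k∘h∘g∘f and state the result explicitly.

  0 +6≡6 +6≡12 +11≡10 +1≡11  (mod 13)
composite: +11

Answer: +11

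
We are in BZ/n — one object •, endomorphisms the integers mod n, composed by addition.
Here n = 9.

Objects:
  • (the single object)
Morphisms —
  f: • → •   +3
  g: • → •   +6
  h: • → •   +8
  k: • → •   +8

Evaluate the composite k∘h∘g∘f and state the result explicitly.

  0 +3≡3 +6≡0 +8≡8 +8≡7  (mod 9)
composite: +7

Answer: +7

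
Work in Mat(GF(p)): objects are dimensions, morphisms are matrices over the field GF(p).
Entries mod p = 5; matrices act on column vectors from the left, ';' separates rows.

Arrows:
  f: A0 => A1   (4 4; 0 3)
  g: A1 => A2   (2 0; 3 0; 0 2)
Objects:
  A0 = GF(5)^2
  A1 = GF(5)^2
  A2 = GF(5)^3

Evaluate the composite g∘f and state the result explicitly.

Answer: (3 3; 2 2; 0 1)

Trace:
  e0=⟨1,0⟩ f=>⟨4,0⟩ g=>⟨3,2,0⟩
  e1=⟨0,1⟩ f=>⟨4,3⟩ g=>⟨3,2,1⟩
composite: (3 3; 2 2; 0 1)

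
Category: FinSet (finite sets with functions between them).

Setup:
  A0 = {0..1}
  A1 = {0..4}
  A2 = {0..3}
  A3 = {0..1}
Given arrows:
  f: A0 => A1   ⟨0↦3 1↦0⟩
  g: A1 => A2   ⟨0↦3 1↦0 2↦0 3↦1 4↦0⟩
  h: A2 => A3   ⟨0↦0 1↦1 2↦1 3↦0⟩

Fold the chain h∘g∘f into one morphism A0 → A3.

Answer: ⟨0↦1 1↦0⟩

Derivation:
  0 f=>3 g=>1 h=>1
  1 f=>0 g=>3 h=>0
composite: ⟨0↦1 1↦0⟩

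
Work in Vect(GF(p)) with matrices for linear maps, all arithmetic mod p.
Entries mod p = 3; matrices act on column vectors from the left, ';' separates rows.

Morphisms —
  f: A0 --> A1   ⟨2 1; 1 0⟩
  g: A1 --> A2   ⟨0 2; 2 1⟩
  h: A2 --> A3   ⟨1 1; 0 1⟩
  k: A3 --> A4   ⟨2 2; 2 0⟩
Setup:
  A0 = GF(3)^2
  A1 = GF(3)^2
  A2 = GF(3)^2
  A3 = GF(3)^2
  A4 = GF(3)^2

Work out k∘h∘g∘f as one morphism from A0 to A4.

Answer: ⟨0 2; 2 1⟩

Work:
  e0=⟨1,0⟩ f-->⟨2,1⟩ g-->⟨2,2⟩ h-->⟨1,2⟩ k-->⟨0,2⟩
  e1=⟨0,1⟩ f-->⟨1,0⟩ g-->⟨0,2⟩ h-->⟨2,2⟩ k-->⟨2,1⟩
composite: ⟨0 2; 2 1⟩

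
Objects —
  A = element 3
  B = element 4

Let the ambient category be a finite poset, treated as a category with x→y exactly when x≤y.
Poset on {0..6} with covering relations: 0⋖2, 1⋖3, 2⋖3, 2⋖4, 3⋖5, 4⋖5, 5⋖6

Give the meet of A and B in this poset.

{x : x⊑A ∧ x⊑B} = {0,2}  (A=3, B=4)
  0 ⊑ 2
  2 ⊑ 2
glb = 2

Answer: A∧B = 2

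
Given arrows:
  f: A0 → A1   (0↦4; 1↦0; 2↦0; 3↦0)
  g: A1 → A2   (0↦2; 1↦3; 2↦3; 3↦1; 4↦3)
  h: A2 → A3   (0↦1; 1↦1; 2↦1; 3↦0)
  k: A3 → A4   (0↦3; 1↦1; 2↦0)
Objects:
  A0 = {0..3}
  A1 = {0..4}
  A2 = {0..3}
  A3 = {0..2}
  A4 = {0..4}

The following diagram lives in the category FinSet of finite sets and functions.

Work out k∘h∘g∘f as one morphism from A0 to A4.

  0 f→4 g→3 h→0 k→3
  1 f→0 g→2 h→1 k→1
  2 f→0 g→2 h→1 k→1
  3 f→0 g→2 h→1 k→1
⟦path⟧: (0↦3; 1↦1; 2↦1; 3↦1)

Answer: (0↦3; 1↦1; 2↦1; 3↦1)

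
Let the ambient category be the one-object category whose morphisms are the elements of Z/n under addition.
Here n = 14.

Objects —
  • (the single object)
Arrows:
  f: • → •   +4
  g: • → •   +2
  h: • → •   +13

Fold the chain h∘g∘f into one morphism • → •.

  0 +4≡4 +2≡6 +13≡5  (mod 14)
result: +5

Answer: +5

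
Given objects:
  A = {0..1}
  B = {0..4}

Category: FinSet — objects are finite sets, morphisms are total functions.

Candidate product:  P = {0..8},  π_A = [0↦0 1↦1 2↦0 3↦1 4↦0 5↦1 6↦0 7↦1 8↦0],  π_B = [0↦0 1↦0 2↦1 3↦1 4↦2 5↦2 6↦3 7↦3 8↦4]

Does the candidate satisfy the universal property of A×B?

Answer: NOT A VALID PRODUCT — |P|=9 ≠ |A|·|B|=10

Trace:
|A|·|B| = 2·5 = 10;  |P| = 9
  → cardinalities differ; no bijection possible.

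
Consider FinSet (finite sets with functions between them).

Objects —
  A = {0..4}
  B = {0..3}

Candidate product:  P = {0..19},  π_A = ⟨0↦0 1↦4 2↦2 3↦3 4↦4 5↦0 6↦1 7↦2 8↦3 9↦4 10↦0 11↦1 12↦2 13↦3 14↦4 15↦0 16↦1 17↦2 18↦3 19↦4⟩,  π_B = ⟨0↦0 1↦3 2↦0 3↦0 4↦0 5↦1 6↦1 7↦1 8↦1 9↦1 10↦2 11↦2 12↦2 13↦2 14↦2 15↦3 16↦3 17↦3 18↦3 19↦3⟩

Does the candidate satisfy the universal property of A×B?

Answer: NOT A VALID PRODUCT — duplicate pair at indices 19,1

Trace:
|A|·|B| = 5·4 = 20;  |P| = 20
Check the pairing map k ↦ (π_A(k), π_B(k)):
  0 ↦ (0,0)
  1 ↦ (4,3)
  2 ↦ (2,0)
  3 ↦ (3,0)
  4 ↦ (4,0)
  5 ↦ (0,1)
  6 ↦ (1,1)
  7 ↦ (2,1)
  8 ↦ (3,1)
  9 ↦ (4,1)
  10 ↦ (0,2)
  11 ↦ (1,2)
  12 ↦ (2,2)
  13 ↦ (3,2)
  14 ↦ (4,2)
  15 ↦ (0,3)
  16 ↦ (1,3)
  17 ↦ (2,3)
  18 ↦ (3,3)
  19 ↦ (4,3)  ✗ repeats pair of k=1
distinct pairs in image: 19 / 20 needed
  → (4,3) hit at k=1 and k=19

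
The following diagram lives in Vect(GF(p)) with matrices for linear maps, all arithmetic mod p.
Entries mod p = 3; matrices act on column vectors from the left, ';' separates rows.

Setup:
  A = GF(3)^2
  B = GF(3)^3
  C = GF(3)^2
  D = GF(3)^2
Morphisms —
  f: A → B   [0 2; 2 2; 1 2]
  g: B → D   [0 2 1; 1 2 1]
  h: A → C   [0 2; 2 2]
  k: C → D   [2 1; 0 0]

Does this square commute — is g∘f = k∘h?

1) trace f;g:
  e0=[1,0] f→[0,2,1] g→[2,2]
  e1=[0,1] f→[2,2,2] g→[0,2]
  composite₁ = [2 0; 2 2]
2) trace h;k:
  e0=[1,0] h→[0,2] k→[2,0]
  e1=[0,1] h→[2,2] k→[0,0]
  composite₂ = [2 0; 0 0]
Equal? differ; not commutative

Answer: DOES NOT COMMUTE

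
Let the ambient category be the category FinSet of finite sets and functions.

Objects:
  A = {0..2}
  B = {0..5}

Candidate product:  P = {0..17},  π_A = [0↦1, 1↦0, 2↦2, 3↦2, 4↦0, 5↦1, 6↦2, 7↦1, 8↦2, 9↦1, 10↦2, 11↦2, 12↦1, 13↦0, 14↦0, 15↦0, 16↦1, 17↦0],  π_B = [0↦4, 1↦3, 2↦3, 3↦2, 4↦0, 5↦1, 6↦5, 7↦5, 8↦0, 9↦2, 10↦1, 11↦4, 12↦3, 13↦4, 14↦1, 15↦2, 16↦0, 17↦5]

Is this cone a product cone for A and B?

Answer: VALID PRODUCT

Derivation:
|A|·|B| = 3·6 = 18;  |P| = 18
Check the pairing map k ↦ (π_A(k), π_B(k)):
  0 ↦ (1,4)
  1 ↦ (0,3)
  2 ↦ (2,3)
  3 ↦ (2,2)
  4 ↦ (0,0)
  5 ↦ (1,1)
  6 ↦ (2,5)
  7 ↦ (1,5)
  8 ↦ (2,0)
  9 ↦ (1,2)
  10 ↦ (2,1)
  11 ↦ (2,4)
  12 ↦ (1,3)
  13 ↦ (0,4)
  14 ↦ (0,1)
  15 ↦ (0,2)
  16 ↦ (1,0)
  17 ↦ (0,5)
distinct pairs in image: 18 / 18 needed
  → bijection onto A×B; projections well-typed.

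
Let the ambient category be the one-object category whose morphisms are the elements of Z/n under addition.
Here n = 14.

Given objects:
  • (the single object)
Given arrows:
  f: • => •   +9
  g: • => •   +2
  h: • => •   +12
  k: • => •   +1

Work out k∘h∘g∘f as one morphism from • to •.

  0 +9≡9 +2≡11 +12≡9 +1≡10  (mod 14)
result: +10

Answer: +10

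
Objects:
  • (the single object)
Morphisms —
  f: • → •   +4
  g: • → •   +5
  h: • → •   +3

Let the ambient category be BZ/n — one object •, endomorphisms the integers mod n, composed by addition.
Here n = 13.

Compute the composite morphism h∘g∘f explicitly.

Answer: +12

Trace:
  0 +4≡4 +5≡9 +3≡12  (mod 13)
composite: +12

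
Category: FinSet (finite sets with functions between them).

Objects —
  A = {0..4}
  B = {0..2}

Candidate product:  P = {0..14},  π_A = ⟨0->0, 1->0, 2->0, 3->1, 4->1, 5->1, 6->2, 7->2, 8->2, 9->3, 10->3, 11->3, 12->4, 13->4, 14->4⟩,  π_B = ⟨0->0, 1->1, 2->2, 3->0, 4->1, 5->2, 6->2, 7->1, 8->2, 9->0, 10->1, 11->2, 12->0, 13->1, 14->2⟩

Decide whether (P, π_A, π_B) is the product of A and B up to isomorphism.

Answer: NOT A VALID PRODUCT — duplicate pair at indices 8,6

Trace:
|A|·|B| = 5·3 = 15;  |P| = 15
Check the pairing map k ↦ (π_A(k), π_B(k)):
  0 -> (0,0)
  1 -> (0,1)
  2 -> (0,2)
  3 -> (1,0)
  4 -> (1,1)
  5 -> (1,2)
  6 -> (2,2)
  7 -> (2,1)
  8 -> (2,2)  ✗ repeats pair of k=6
  9 -> (3,0)
  10 -> (3,1)
  11 -> (3,2)
  12 -> (4,0)
  13 -> (4,1)
  14 -> (4,2)
distinct pairs in image: 14 / 15 needed
  → (2,2) hit at k=6 and k=8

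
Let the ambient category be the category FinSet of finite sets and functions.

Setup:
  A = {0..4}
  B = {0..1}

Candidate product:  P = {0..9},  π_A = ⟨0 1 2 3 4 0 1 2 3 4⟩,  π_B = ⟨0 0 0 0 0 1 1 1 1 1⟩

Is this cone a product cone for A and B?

Answer: VALID PRODUCT

Derivation:
|A|·|B| = 5·2 = 10;  |P| = 10
Check the pairing map k ↦ (π_A(k), π_B(k)):
  0 ↦ (0,0)
  1 ↦ (1,0)
  2 ↦ (2,0)
  3 ↦ (3,0)
  4 ↦ (4,0)
  5 ↦ (0,1)
  6 ↦ (1,1)
  7 ↦ (2,1)
  8 ↦ (3,1)
  9 ↦ (4,1)
distinct pairs in image: 10 / 10 needed
  → bijection onto A×B; projections well-typed.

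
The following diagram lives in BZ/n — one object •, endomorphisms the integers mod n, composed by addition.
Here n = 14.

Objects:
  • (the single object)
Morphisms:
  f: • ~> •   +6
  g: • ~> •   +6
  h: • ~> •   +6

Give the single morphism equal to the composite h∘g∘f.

  0 +6≡6 +6≡12 +6≡4  (mod 14)
⟦path⟧: +4

Answer: +4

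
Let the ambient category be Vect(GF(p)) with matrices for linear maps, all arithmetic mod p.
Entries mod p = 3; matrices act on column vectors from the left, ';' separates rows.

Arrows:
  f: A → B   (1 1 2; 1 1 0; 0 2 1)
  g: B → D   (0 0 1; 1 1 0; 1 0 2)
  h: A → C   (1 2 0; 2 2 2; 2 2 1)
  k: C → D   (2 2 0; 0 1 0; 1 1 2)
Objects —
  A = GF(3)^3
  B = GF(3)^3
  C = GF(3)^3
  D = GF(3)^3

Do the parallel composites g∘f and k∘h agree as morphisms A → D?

Answer: COMMUTES

Derivation:
Path 1 = f;g:
  e0=(1,0,0) f→(1,1,0) g→(0,2,1)
  e1=(0,1,0) f→(1,1,2) g→(2,2,2)
  e2=(0,0,1) f→(2,0,1) g→(1,2,1)
  composite₁ = (0 2 1; 2 2 2; 1 2 1)
Path 2 = h;k:
  e0=(1,0,0) h→(1,2,2) k→(0,2,1)
  e1=(0,1,0) h→(2,2,2) k→(2,2,2)
  e2=(0,0,1) h→(0,2,1) k→(1,2,1)
  composite₂ = (0 2 1; 2 2 2; 1 2 1)
Equal? equal; square commutes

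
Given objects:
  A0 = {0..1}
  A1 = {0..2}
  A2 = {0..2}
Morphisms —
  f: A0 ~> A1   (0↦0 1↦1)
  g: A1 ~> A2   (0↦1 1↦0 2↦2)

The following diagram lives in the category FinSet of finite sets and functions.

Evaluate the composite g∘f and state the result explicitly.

Answer: (0↦1 1↦0)

Derivation:
  0 f~>0 g~>1
  1 f~>1 g~>0
composite: (0↦1 1↦0)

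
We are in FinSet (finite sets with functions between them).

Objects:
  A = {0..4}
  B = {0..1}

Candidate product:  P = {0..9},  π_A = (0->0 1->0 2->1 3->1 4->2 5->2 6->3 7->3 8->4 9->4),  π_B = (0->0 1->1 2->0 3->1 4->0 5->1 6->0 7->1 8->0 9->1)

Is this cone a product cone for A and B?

|A|·|B| = 5·2 = 10;  |P| = 10
Check the pairing map k ↦ (π_A(k), π_B(k)):
  0 -> (0,0)
  1 -> (0,1)
  2 -> (1,0)
  3 -> (1,1)
  4 -> (2,0)
  5 -> (2,1)
  6 -> (3,0)
  7 -> (3,1)
  8 -> (4,0)
  9 -> (4,1)
distinct pairs in image: 10 / 10 needed
  → bijection onto A×B; projections well-typed.

Answer: VALID PRODUCT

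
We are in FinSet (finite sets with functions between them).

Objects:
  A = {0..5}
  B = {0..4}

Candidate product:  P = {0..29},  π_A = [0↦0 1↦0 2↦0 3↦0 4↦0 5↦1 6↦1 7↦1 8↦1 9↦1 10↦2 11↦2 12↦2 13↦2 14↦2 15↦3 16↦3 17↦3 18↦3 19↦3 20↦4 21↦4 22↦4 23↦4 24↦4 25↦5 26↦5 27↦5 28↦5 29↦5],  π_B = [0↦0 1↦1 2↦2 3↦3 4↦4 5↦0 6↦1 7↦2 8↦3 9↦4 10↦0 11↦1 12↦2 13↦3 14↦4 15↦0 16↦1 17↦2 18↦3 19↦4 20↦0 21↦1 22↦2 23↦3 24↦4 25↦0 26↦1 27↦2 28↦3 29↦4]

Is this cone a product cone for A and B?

|A|·|B| = 6·5 = 30;  |P| = 30
Check the pairing map k ↦ (π_A(k), π_B(k)):
  0 ↦ (0,0)
  1 ↦ (0,1)
  2 ↦ (0,2)
  3 ↦ (0,3)
  4 ↦ (0,4)
  5 ↦ (1,0)
  6 ↦ (1,1)
  7 ↦ (1,2)
  8 ↦ (1,3)
  9 ↦ (1,4)
  10 ↦ (2,0)
  11 ↦ (2,1)
  12 ↦ (2,2)
  13 ↦ (2,3)
  14 ↦ (2,4)
  15 ↦ (3,0)
  16 ↦ (3,1)
  17 ↦ (3,2)
  18 ↦ (3,3)
  19 ↦ (3,4)
  20 ↦ (4,0)
  21 ↦ (4,1)
  22 ↦ (4,2)
  23 ↦ (4,3)
  24 ↦ (4,4)
  25 ↦ (5,0)
  26 ↦ (5,1)
  27 ↦ (5,2)
  28 ↦ (5,3)
  29 ↦ (5,4)
distinct pairs in image: 30 / 30 needed
  → bijection onto A×B; projections well-typed.

Answer: VALID PRODUCT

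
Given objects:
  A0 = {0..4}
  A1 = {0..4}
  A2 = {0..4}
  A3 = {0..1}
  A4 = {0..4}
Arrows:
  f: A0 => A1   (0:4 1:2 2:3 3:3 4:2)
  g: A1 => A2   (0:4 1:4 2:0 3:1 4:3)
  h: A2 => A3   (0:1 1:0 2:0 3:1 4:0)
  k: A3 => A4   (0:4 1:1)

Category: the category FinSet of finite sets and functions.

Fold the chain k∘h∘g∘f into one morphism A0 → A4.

  0 f=>4 g=>3 h=>1 k=>1
  1 f=>2 g=>0 h=>1 k=>1
  2 f=>3 g=>1 h=>0 k=>4
  3 f=>3 g=>1 h=>0 k=>4
  4 f=>2 g=>0 h=>1 k=>1
result: (0:1 1:1 2:4 3:4 4:1)

Answer: (0:1 1:1 2:4 3:4 4:1)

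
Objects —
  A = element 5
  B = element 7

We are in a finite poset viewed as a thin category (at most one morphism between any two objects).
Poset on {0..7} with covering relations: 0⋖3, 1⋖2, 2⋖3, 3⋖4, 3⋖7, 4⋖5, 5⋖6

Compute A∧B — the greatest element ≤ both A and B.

Answer: A∧B = 3

Trace:
Common predecessors of 5,7: {0,1,2,3}
  0 ⊑ 3
  1 ⊑ 3
  2 ⊑ 3
  3 ⊑ 3
glb = 3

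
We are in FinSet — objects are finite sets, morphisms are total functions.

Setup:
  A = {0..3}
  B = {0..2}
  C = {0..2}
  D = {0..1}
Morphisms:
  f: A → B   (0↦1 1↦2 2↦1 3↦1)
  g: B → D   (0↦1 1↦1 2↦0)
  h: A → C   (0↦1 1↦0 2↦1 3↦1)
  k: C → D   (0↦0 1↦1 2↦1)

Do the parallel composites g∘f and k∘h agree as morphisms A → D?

Path 1 = f;g:
  0 f→1 g→1
  1 f→2 g→0
  2 f→1 g→1
  3 f→1 g→1
  ⟦path⟧₁ = (0↦1 1↦0 2↦1 3↦1)
Path 2 = h;k:
  0 h→1 k→1
  1 h→0 k→0
  2 h→1 k→1
  3 h→1 k→1
  ⟦path⟧₂ = (0↦1 1↦0 2↦1 3↦1)
Equal? same morphism ✓

Answer: COMMUTES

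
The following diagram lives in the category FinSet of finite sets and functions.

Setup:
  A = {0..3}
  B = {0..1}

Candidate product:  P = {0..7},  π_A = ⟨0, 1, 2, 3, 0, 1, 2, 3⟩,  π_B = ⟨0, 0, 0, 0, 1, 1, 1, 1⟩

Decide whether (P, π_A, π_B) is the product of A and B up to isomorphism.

Answer: VALID PRODUCT

Derivation:
|A|·|B| = 4·2 = 8;  |P| = 8
Check the pairing map k ↦ (π_A(k), π_B(k)):
  0 : (0,0)
  1 : (1,0)
  2 : (2,0)
  3 : (3,0)
  4 : (0,1)
  5 : (1,1)
  6 : (2,1)
  7 : (3,1)
distinct pairs in image: 8 / 8 needed
  → bijection onto A×B; projections well-typed.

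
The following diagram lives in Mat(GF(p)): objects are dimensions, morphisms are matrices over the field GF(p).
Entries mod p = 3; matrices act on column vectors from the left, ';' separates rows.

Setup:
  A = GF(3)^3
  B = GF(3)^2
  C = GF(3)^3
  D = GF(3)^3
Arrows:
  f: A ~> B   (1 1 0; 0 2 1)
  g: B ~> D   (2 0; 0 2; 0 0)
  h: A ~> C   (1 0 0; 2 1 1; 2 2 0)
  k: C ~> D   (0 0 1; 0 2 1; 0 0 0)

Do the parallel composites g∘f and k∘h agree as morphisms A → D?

1) trace f;g:
  e0=(1,0,0) f~>(1,0) g~>(2,0,0)
  e1=(0,1,0) f~>(1,2) g~>(2,1,0)
  e2=(0,0,1) f~>(0,1) g~>(0,2,0)
  result₁ = (2 2 0; 0 1 2; 0 0 0)
2) trace h;k:
  e0=(1,0,0) h~>(1,2,2) k~>(2,0,0)
  e1=(0,1,0) h~>(0,1,2) k~>(2,1,0)
  e2=(0,0,1) h~>(0,1,0) k~>(0,2,0)
  result₂ = (2 2 0; 0 1 2; 0 0 0)
Equal? same morphism ✓

Answer: COMMUTES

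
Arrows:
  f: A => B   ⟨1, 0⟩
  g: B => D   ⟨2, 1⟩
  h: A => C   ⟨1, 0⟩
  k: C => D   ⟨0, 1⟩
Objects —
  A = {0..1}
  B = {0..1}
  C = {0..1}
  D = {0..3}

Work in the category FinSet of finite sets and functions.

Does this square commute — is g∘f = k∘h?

Answer: DOES NOT COMMUTE

Trace:
Path 1 = f;g:
  0 f=>1 g=>1
  1 f=>0 g=>2
  composite₁ = ⟨1, 2⟩
Path 2 = h;k:
  0 h=>1 k=>1
  1 h=>0 k=>0
  composite₂ = ⟨1, 0⟩
Equal? distinct morphisms ✗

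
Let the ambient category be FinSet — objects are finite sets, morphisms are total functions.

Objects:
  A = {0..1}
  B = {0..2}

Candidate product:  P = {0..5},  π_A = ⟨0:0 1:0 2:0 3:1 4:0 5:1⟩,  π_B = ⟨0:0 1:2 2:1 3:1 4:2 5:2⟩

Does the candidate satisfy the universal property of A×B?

|A|·|B| = 2·3 = 6;  |P| = 6
Check the pairing map k ↦ (π_A(k), π_B(k)):
  0 : (0,0)
  1 : (0,2)
  2 : (0,1)
  3 : (1,1)
  4 : (0,2)  ✗ repeats pair of k=1
  5 : (1,2)
distinct pairs in image: 5 / 6 needed
  → (0,2) hit at k=1 and k=4

Answer: NOT A VALID PRODUCT — duplicate pair at indices 4,1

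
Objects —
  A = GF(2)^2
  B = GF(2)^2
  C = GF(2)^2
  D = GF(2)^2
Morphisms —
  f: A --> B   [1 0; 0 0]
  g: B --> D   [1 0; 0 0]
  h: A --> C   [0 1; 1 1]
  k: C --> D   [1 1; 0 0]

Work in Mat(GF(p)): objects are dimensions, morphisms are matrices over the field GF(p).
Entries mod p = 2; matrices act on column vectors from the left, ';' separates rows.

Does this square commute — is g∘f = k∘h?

Answer: COMMUTES

Derivation:
Path 1 = f;g:
  e0=(1,0) f-->(1,0) g-->(1,0)
  e1=(0,1) f-->(0,0) g-->(0,0)
  result₁ = [1 0; 0 0]
Path 2 = h;k:
  e0=(1,0) h-->(0,1) k-->(1,0)
  e1=(0,1) h-->(1,1) k-->(0,0)
  result₂ = [1 0; 0 0]
Equal? same morphism ✓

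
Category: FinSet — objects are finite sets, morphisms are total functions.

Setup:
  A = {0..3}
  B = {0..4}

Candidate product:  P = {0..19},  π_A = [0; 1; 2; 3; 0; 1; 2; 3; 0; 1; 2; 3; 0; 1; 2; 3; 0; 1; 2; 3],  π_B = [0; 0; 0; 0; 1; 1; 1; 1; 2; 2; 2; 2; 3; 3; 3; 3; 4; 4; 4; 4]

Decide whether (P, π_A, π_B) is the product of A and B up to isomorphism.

|A|·|B| = 4·5 = 20;  |P| = 20
Check the pairing map k ↦ (π_A(k), π_B(k)):
  0 ↦ (0,0)
  1 ↦ (1,0)
  2 ↦ (2,0)
  3 ↦ (3,0)
  4 ↦ (0,1)
  5 ↦ (1,1)
  6 ↦ (2,1)
  7 ↦ (3,1)
  8 ↦ (0,2)
  9 ↦ (1,2)
  10 ↦ (2,2)
  11 ↦ (3,2)
  12 ↦ (0,3)
  13 ↦ (1,3)
  14 ↦ (2,3)
  15 ↦ (3,3)
  16 ↦ (0,4)
  17 ↦ (1,4)
  18 ↦ (2,4)
  19 ↦ (3,4)
distinct pairs in image: 20 / 20 needed
  → bijection onto A×B; projections well-typed.

Answer: VALID PRODUCT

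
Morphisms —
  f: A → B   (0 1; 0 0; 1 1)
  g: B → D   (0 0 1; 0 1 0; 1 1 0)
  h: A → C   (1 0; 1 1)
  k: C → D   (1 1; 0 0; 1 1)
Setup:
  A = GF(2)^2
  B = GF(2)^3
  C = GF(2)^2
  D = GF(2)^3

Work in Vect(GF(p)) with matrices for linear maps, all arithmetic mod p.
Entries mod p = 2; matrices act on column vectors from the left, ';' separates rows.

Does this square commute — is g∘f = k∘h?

Along f;g (path 1):
  e0=⟨1,0⟩ f→⟨0,0,1⟩ g→⟨1,0,0⟩
  e1=⟨0,1⟩ f→⟨1,0,1⟩ g→⟨1,0,1⟩
  ⟦path⟧₁ = (1 1; 0 0; 0 1)
Along h;k (path 2):
  e0=⟨1,0⟩ h→⟨1,1⟩ k→⟨0,0,0⟩
  e1=⟨0,1⟩ h→⟨0,1⟩ k→⟨1,0,1⟩
  ⟦path⟧₂ = (0 1; 0 0; 0 1)
Equal? distinct morphisms ✗

Answer: DOES NOT COMMUTE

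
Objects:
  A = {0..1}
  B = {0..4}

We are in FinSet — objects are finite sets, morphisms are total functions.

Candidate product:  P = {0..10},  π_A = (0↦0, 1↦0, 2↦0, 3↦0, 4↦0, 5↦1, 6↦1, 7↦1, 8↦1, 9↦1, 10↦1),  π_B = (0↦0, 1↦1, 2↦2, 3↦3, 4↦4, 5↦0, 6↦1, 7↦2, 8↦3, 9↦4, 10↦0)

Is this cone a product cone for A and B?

|A|·|B| = 2·5 = 10;  |P| = 11
  → cardinalities differ; no bijection possible.

Answer: NOT A VALID PRODUCT — |P|=11 ≠ |A|·|B|=10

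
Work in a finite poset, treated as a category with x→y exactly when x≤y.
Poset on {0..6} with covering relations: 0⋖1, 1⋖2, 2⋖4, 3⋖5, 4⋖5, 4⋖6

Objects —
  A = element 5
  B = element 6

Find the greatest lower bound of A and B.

Answer: A∧B = 4

Trace:
{x : x<=A ∧ x<=B} = {0,1,2,4}  (A=5, B=6)
  0 <= 4
  1 <= 4
  2 <= 4
  4 <= 4
glb = 4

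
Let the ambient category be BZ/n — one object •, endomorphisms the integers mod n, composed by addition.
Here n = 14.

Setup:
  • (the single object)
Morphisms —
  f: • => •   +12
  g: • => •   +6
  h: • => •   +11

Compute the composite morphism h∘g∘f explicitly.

  0 +12≡12 +6≡4 +11≡1  (mod 14)
result: +1

Answer: +1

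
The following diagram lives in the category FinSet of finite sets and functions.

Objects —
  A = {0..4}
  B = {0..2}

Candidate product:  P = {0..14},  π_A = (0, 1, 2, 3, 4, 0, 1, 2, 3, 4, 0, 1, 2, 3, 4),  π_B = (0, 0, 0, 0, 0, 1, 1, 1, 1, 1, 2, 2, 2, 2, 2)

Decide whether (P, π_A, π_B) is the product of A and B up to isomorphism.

Answer: VALID PRODUCT

Work:
|A|·|B| = 5·3 = 15;  |P| = 15
Check the pairing map k ↦ (π_A(k), π_B(k)):
  0 : (0,0)
  1 : (1,0)
  2 : (2,0)
  3 : (3,0)
  4 : (4,0)
  5 : (0,1)
  6 : (1,1)
  7 : (2,1)
  8 : (3,1)
  9 : (4,1)
  10 : (0,2)
  11 : (1,2)
  12 : (2,2)
  13 : (3,2)
  14 : (4,2)
distinct pairs in image: 15 / 15 needed
  → bijection onto A×B; projections well-typed.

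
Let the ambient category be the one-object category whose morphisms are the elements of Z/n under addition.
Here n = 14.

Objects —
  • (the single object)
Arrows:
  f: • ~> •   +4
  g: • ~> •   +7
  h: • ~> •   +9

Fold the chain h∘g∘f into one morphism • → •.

Answer: +6

Trace:
  0 +4≡4 +7≡11 +9≡6  (mod 14)
result: +6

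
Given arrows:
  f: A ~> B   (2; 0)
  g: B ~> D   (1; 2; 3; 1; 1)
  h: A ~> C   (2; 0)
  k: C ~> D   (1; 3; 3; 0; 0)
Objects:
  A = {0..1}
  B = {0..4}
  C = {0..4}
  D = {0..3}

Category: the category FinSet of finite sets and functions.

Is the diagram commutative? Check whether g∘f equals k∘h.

Answer: COMMUTES

Trace:
1) trace f;g:
  0 f~>2 g~>3
  1 f~>0 g~>1
  composite₁ = (3; 1)
2) trace h;k:
  0 h~>2 k~>3
  1 h~>0 k~>1
  composite₂ = (3; 1)
Equal? same morphism ✓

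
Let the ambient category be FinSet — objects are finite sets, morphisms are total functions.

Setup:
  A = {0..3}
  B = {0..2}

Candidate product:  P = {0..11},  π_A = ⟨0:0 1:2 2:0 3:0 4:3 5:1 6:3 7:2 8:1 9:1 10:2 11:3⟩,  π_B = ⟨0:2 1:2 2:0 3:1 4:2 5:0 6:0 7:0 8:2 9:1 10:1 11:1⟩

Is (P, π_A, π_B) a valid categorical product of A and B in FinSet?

|A|·|B| = 4·3 = 12;  |P| = 12
Check the pairing map k ↦ (π_A(k), π_B(k)):
  0 : (0,2)
  1 : (2,2)
  2 : (0,0)
  3 : (0,1)
  4 : (3,2)
  5 : (1,0)
  6 : (3,0)
  7 : (2,0)
  8 : (1,2)
  9 : (1,1)
  10 : (2,1)
  11 : (3,1)
distinct pairs in image: 12 / 12 needed
  → bijection onto A×B; projections well-typed.

Answer: VALID PRODUCT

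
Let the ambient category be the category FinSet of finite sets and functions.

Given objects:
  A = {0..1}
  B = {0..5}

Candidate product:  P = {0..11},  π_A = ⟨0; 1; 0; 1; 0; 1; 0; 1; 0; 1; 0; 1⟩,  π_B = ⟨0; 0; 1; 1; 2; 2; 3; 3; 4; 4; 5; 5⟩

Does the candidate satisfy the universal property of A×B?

Answer: VALID PRODUCT

Trace:
|A|·|B| = 2·6 = 12;  |P| = 12
Check the pairing map k ↦ (π_A(k), π_B(k)):
  0 -> (0,0)
  1 -> (1,0)
  2 -> (0,1)
  3 -> (1,1)
  4 -> (0,2)
  5 -> (1,2)
  6 -> (0,3)
  7 -> (1,3)
  8 -> (0,4)
  9 -> (1,4)
  10 -> (0,5)
  11 -> (1,5)
distinct pairs in image: 12 / 12 needed
  → bijection onto A×B; projections well-typed.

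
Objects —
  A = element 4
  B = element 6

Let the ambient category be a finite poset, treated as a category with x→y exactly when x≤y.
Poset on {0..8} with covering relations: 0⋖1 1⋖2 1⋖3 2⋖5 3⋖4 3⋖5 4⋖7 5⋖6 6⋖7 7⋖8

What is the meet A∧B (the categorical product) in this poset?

{x : x<=A ∧ x<=B} = {0,1,3}  (A=4, B=6)
  0 <= 3
  1 <= 3
  3 <= 3
glb = 3

Answer: A∧B = 3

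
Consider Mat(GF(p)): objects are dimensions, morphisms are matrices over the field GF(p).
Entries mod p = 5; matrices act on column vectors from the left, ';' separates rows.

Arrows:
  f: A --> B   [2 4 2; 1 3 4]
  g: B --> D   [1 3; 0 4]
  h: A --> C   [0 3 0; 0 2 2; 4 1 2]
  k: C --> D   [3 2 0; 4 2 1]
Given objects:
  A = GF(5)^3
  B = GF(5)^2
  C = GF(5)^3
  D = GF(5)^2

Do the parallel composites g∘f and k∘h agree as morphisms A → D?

Answer: COMMUTES

Derivation:
Path 1 = f;g:
  e0=⟨1,0,0⟩ f-->⟨2,1⟩ g-->⟨0,4⟩
  e1=⟨0,1,0⟩ f-->⟨4,3⟩ g-->⟨3,2⟩
  e2=⟨0,0,1⟩ f-->⟨2,4⟩ g-->⟨4,1⟩
  composite₁ = [0 3 4; 4 2 1]
Path 2 = h;k:
  e0=⟨1,0,0⟩ h-->⟨0,0,4⟩ k-->⟨0,4⟩
  e1=⟨0,1,0⟩ h-->⟨3,2,1⟩ k-->⟨3,2⟩
  e2=⟨0,0,1⟩ h-->⟨0,2,2⟩ k-->⟨4,1⟩
  composite₂ = [0 3 4; 4 2 1]
Equal? equal; square commutes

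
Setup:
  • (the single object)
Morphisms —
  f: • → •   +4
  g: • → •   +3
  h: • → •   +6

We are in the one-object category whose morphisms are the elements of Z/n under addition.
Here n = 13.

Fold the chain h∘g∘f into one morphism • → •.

  0 +4≡4 +3≡7 +6≡0  (mod 13)
result: +0

Answer: +0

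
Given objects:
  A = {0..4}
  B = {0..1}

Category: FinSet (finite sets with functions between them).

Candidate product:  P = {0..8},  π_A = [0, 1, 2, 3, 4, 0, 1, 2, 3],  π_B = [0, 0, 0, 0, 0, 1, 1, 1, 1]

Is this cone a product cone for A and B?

Answer: NOT A VALID PRODUCT — |P|=9 ≠ |A|·|B|=10

Work:
|A|·|B| = 5·2 = 10;  |P| = 9
  → cardinalities differ; no bijection possible.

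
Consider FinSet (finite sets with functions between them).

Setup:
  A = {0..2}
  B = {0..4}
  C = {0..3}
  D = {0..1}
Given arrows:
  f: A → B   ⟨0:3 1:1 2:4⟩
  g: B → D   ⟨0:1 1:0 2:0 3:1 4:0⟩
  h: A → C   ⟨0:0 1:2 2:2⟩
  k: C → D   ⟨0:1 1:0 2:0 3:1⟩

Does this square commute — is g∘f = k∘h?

Path 1 = f;g:
  0 f→3 g→1
  1 f→1 g→0
  2 f→4 g→0
  ⟦path⟧₁ = ⟨0:1 1:0 2:0⟩
Path 2 = h;k:
  0 h→0 k→1
  1 h→2 k→0
  2 h→2 k→0
  ⟦path⟧₂ = ⟨0:1 1:0 2:0⟩
Equal? equal; square commutes

Answer: COMMUTES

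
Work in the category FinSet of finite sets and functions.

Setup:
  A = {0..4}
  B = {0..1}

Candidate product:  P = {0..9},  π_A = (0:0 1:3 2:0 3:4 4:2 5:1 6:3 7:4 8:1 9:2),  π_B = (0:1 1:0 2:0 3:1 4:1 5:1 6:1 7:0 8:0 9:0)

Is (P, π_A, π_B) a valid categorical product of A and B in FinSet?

|A|·|B| = 5·2 = 10;  |P| = 10
Check the pairing map k ↦ (π_A(k), π_B(k)):
  0 : (0,1)
  1 : (3,0)
  2 : (0,0)
  3 : (4,1)
  4 : (2,1)
  5 : (1,1)
  6 : (3,1)
  7 : (4,0)
  8 : (1,0)
  9 : (2,0)
distinct pairs in image: 10 / 10 needed
  → bijection onto A×B; projections well-typed.

Answer: VALID PRODUCT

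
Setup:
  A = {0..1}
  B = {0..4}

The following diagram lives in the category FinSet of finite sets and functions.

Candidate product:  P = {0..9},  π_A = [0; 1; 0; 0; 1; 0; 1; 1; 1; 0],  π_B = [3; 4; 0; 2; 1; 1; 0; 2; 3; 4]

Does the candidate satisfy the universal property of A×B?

|A|·|B| = 2·5 = 10;  |P| = 10
Check the pairing map k ↦ (π_A(k), π_B(k)):
  0 : (0,3)
  1 : (1,4)
  2 : (0,0)
  3 : (0,2)
  4 : (1,1)
  5 : (0,1)
  6 : (1,0)
  7 : (1,2)
  8 : (1,3)
  9 : (0,4)
distinct pairs in image: 10 / 10 needed
  → bijection onto A×B; projections well-typed.

Answer: VALID PRODUCT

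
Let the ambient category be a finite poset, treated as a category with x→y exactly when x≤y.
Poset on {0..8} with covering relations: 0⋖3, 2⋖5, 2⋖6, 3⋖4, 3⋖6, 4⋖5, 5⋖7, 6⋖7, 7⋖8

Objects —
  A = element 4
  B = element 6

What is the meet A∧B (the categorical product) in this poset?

{x : x<=A ∧ x<=B} = {0,3}  (A=4, B=6)
  0 <= 3
  3 <= 3
glb = 3

Answer: A∧B = 3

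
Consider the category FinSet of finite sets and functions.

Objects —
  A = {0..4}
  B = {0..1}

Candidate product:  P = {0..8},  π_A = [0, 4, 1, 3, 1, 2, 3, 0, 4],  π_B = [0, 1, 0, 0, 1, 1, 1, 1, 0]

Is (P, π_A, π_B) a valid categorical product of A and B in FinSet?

Answer: NOT A VALID PRODUCT — |P|=9 ≠ |A|·|B|=10

Work:
|A|·|B| = 5·2 = 10;  |P| = 9
  → cardinalities differ; no bijection possible.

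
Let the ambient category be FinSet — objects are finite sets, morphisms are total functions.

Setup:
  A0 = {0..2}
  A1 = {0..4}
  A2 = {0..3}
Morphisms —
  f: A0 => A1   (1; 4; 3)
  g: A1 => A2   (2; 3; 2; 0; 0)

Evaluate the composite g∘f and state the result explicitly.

  0 f=>1 g=>3
  1 f=>4 g=>0
  2 f=>3 g=>0
result: (3; 0; 0)

Answer: (3; 0; 0)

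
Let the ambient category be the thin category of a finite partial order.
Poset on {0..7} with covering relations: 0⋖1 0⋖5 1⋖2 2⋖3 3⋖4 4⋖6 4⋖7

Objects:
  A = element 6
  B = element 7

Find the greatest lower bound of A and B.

Common predecessors of 6,7: {0,1,2,3,4}
  0 ⊑ 4
  1 ⊑ 4
  2 ⊑ 4
  3 ⊑ 4
  4 ⊑ 4
glb = 4

Answer: A∧B = 4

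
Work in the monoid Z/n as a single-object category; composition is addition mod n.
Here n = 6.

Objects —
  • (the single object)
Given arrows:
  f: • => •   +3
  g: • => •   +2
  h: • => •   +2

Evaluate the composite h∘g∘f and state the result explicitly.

  0 +3≡3 +2≡5 +2≡1  (mod 6)
composite: +1

Answer: +1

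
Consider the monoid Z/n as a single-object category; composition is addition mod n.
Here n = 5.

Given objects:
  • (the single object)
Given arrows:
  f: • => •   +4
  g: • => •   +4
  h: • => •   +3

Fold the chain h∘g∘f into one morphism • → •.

  0 +4≡4 +4≡3 +3≡1  (mod 5)
result: +1

Answer: +1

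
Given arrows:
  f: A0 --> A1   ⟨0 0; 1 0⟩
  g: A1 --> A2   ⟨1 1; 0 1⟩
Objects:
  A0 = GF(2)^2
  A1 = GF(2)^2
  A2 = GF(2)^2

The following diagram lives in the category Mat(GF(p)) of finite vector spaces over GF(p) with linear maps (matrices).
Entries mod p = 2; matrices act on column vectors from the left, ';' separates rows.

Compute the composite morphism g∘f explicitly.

Answer: ⟨1 0; 1 0⟩

Trace:
  e0=(1,0) f-->(0,1) g-->(1,1)
  e1=(0,1) f-->(0,0) g-->(0,0)
⟦path⟧: ⟨1 0; 1 0⟩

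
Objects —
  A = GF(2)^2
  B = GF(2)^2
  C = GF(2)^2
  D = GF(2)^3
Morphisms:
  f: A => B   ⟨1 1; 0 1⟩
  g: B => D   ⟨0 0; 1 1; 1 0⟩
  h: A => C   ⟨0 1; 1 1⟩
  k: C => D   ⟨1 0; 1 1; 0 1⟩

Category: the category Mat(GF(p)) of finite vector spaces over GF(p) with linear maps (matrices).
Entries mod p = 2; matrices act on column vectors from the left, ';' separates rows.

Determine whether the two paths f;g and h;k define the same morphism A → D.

Path 1 = f;g:
  e0=⟨1,0⟩ f=>⟨1,0⟩ g=>⟨0,1,1⟩
  e1=⟨0,1⟩ f=>⟨1,1⟩ g=>⟨0,0,1⟩
  composite₁ = ⟨0 0; 1 0; 1 1⟩
Path 2 = h;k:
  e0=⟨1,0⟩ h=>⟨0,1⟩ k=>⟨0,1,1⟩
  e1=⟨0,1⟩ h=>⟨1,1⟩ k=>⟨1,0,1⟩
  composite₂ = ⟨0 1; 1 0; 1 1⟩
Equal? NO — does not commute

Answer: DOES NOT COMMUTE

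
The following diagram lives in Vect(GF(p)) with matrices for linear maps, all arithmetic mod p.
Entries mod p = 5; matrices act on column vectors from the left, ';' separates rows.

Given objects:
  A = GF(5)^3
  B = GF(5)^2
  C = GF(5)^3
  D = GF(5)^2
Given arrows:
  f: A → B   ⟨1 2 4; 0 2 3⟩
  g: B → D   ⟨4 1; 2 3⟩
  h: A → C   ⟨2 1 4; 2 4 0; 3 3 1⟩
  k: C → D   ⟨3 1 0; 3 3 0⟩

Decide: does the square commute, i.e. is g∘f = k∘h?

Answer: DOES NOT COMMUTE

Work:
1) trace f;g:
  e0=[1,0,0] f→[1,0] g→[4,2]
  e1=[0,1,0] f→[2,2] g→[0,0]
  e2=[0,0,1] f→[4,3] g→[4,2]
  composite₁ = ⟨4 0 4; 2 0 2⟩
2) trace h;k:
  e0=[1,0,0] h→[2,2,3] k→[3,2]
  e1=[0,1,0] h→[1,4,3] k→[2,0]
  e2=[0,0,1] h→[4,0,1] k→[2,2]
  composite₂ = ⟨3 2 2; 2 0 2⟩
Equal? differ; not commutative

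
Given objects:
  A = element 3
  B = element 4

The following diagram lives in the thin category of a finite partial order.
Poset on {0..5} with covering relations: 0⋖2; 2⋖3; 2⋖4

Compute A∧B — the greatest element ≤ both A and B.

Answer: A∧B = 2

Derivation:
{x : x≤A ∧ x≤B} = {0,2}  (A=3, B=4)
  0 ≤ 2
  2 ≤ 2
glb = 2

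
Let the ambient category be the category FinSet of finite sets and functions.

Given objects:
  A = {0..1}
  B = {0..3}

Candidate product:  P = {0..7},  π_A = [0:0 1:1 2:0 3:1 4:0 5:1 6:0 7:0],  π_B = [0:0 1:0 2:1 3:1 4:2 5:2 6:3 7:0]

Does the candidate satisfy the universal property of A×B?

Answer: NOT A VALID PRODUCT — duplicate pair at indices 0,7

Work:
|A|·|B| = 2·4 = 8;  |P| = 8
Check the pairing map k ↦ (π_A(k), π_B(k)):
  0 : (0,0)
  1 : (1,0)
  2 : (0,1)
  3 : (1,1)
  4 : (0,2)
  5 : (1,2)
  6 : (0,3)
  7 : (0,0)  ✗ repeats pair of k=0
distinct pairs in image: 7 / 8 needed
  → (0,0) hit at k=0 and k=7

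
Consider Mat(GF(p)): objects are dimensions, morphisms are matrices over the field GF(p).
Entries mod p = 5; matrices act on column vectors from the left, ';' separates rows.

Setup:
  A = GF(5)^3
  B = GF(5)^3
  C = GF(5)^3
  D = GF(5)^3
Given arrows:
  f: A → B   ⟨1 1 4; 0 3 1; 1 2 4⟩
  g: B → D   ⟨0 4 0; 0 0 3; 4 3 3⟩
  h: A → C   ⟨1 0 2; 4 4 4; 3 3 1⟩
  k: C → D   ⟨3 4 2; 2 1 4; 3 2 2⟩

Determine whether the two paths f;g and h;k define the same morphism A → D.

Along f;g (path 1):
  e0=(1,0,0) f→(1,0,1) g→(0,3,2)
  e1=(0,1,0) f→(1,3,2) g→(2,1,4)
  e2=(0,0,1) f→(4,1,4) g→(4,2,1)
  ⟦path⟧₁ = ⟨0 2 4; 3 1 2; 2 4 1⟩
Along h;k (path 2):
  e0=(1,0,0) h→(1,4,3) k→(0,3,2)
  e1=(0,1,0) h→(0,4,3) k→(2,1,4)
  e2=(0,0,1) h→(2,4,1) k→(4,2,1)
  ⟦path⟧₂ = ⟨0 2 4; 3 1 2; 2 4 1⟩
Equal? YES — commutes

Answer: COMMUTES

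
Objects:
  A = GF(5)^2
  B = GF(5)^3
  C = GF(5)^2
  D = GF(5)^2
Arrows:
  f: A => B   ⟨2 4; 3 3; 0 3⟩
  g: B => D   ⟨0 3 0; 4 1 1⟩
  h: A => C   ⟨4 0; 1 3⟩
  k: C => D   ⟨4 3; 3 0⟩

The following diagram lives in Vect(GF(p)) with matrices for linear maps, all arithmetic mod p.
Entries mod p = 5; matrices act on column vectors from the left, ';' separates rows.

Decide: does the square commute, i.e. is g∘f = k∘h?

Answer: DOES NOT COMMUTE

Work:
Path 1 = f;g:
  e0=(1,0) f=>(2,3,0) g=>(4,1)
  e1=(0,1) f=>(4,3,3) g=>(4,2)
  ⟦path⟧₁ = ⟨4 4; 1 2⟩
Path 2 = h;k:
  e0=(1,0) h=>(4,1) k=>(4,2)
  e1=(0,1) h=>(0,3) k=>(4,0)
  ⟦path⟧₂ = ⟨4 4; 2 0⟩
Equal? distinct morphisms ✗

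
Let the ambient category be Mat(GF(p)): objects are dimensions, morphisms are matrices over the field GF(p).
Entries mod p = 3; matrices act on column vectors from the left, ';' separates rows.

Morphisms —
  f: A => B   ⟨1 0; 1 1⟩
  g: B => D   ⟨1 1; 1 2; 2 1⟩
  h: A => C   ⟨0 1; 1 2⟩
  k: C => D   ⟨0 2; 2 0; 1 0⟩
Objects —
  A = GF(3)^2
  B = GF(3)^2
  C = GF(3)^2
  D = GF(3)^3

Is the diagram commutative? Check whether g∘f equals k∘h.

Answer: COMMUTES

Trace:
Path 1 = f;g:
  e0=[1,0] f=>[1,1] g=>[2,0,0]
  e1=[0,1] f=>[0,1] g=>[1,2,1]
  ⟦path⟧₁ = ⟨2 1; 0 2; 0 1⟩
Path 2 = h;k:
  e0=[1,0] h=>[0,1] k=>[2,0,0]
  e1=[0,1] h=>[1,2] k=>[1,2,1]
  ⟦path⟧₂ = ⟨2 1; 0 2; 0 1⟩
Equal? YES — commutes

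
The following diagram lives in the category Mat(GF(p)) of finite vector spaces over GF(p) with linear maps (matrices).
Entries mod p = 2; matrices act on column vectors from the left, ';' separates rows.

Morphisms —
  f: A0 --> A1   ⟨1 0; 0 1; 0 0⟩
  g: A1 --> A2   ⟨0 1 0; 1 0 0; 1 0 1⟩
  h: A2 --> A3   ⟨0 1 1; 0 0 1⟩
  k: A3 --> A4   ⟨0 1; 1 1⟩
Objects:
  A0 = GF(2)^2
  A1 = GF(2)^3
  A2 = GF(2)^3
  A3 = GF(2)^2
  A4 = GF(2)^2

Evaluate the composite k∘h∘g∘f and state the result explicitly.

Answer: ⟨1 0; 1 0⟩

Work:
  e0=(1,0) f-->(1,0,0) g-->(0,1,1) h-->(0,1) k-->(1,1)
  e1=(0,1) f-->(0,1,0) g-->(1,0,0) h-->(0,0) k-->(0,0)
composite: ⟨1 0; 1 0⟩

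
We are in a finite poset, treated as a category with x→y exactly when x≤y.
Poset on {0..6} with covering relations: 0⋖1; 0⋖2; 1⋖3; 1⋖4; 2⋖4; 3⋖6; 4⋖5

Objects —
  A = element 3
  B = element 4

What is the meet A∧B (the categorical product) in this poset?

Answer: A∧B = 1

Derivation:
{x : x⊑A ∧ x⊑B} = {0,1}  (A=3, B=4)
  0 ⊑ 1
  1 ⊑ 1
glb = 1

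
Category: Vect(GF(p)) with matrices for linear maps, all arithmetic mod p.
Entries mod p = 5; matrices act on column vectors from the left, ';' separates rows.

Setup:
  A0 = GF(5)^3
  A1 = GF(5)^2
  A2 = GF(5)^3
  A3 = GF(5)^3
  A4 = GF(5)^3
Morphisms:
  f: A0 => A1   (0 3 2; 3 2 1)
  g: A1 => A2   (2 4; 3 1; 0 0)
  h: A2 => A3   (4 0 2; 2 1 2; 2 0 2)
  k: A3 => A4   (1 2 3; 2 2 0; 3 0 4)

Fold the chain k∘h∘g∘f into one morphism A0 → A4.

Answer: (4 3 1; 0 0 0; 0 0 0)

Work:
  e0=[1,0,0] f=>[0,3] g=>[2,3,0] h=>[3,2,4] k=>[4,0,0]
  e1=[0,1,0] f=>[3,2] g=>[4,1,0] h=>[1,4,3] k=>[3,0,0]
  e2=[0,0,1] f=>[2,1] g=>[3,2,0] h=>[2,3,1] k=>[1,0,0]
result: (4 3 1; 0 0 0; 0 0 0)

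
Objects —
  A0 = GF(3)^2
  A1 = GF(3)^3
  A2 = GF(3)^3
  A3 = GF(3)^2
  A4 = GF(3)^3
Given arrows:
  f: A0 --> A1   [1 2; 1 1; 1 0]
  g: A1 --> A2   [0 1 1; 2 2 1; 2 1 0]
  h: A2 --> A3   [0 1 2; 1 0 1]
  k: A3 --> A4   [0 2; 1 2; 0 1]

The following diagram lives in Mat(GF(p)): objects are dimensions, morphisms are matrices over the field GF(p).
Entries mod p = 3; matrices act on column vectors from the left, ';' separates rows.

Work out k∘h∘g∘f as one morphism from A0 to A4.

Answer: [1 0; 0 1; 2 0]

Trace:
  e0=[1,0] f-->[1,1,1] g-->[2,2,0] h-->[2,2] k-->[1,0,2]
  e1=[0,1] f-->[2,1,0] g-->[1,0,2] h-->[1,0] k-->[0,1,0]
result: [1 0; 0 1; 2 0]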